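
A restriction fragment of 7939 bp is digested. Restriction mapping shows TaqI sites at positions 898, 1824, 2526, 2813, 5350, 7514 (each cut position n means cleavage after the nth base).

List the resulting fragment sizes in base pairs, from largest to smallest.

2537, 2164, 926, 898, 702, 425, 287 bp

Linear molecule, 6 cuts → 7 fragments:
  898 − 0 = 898 bp
  1824 − 898 = 926 bp
  2526 − 1824 = 702 bp
  2813 − 2526 = 287 bp
  5350 − 2813 = 2537 bp
  7514 − 5350 = 2164 bp
  7939 − 7514 = 425 bp
Sorted largest to smallest: 2537, 2164, 926, 898, 702, 425, 287 bp.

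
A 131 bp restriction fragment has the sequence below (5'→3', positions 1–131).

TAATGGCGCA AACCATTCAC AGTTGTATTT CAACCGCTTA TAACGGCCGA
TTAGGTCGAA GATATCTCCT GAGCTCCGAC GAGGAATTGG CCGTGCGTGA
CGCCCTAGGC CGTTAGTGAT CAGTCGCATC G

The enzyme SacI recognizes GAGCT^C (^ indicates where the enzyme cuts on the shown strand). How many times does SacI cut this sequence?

1

GAGCTC occurs starting at position 71.
SacI cuts at 1 site.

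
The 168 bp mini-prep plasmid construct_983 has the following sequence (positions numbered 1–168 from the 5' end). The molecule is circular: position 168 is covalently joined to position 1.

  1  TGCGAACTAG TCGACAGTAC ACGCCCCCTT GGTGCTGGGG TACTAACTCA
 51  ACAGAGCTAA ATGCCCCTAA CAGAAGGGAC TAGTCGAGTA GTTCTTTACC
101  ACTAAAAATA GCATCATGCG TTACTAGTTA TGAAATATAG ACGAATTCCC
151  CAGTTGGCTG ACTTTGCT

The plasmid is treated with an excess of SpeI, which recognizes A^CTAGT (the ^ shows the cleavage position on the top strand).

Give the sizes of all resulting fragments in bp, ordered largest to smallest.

SpeI sites (ACTAGT) start at positions 6, 79, 123.
SpeI cuts after the first base of each site, so after positions 6, 79, 123.
Circular molecule, 3 cuts → 3 fragments:
  7–79 → 73 bp
  80–123 → 44 bp
  124–168 then 1–6 → 45 + 6 = 51 bp
Sorted largest to smallest: 73, 51, 44 bp.

73, 51, 44 bp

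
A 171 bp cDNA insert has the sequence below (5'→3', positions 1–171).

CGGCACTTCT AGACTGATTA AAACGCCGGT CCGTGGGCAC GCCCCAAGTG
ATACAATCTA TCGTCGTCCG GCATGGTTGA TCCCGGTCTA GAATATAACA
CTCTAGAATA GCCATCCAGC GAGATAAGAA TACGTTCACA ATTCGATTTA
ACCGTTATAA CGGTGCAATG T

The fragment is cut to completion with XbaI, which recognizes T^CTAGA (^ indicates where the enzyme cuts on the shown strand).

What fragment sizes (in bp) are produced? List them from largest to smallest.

79, 69, 15, 8 bp

XbaI sites (TCTAGA) start at positions 8, 87, 102.
XbaI cuts after the first base of each site, so after positions 8, 87, 102.
Linear molecule, 3 cuts → 4 fragments:
  1–8 → 8 bp
  9–87 → 79 bp
  88–102 → 15 bp
  103–171 → 69 bp
Sorted largest to smallest: 79, 69, 15, 8 bp.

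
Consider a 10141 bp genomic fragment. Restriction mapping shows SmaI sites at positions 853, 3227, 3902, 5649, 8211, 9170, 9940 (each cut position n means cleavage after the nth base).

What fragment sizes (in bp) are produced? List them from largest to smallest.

Linear molecule, 7 cuts → 8 fragments:
  853 − 0 = 853 bp
  3227 − 853 = 2374 bp
  3902 − 3227 = 675 bp
  5649 − 3902 = 1747 bp
  8211 − 5649 = 2562 bp
  9170 − 8211 = 959 bp
  9940 − 9170 = 770 bp
  10141 − 9940 = 201 bp
Sorted largest to smallest: 2562, 2374, 1747, 959, 853, 770, 675, 201 bp.

2562, 2374, 1747, 959, 853, 770, 675, 201 bp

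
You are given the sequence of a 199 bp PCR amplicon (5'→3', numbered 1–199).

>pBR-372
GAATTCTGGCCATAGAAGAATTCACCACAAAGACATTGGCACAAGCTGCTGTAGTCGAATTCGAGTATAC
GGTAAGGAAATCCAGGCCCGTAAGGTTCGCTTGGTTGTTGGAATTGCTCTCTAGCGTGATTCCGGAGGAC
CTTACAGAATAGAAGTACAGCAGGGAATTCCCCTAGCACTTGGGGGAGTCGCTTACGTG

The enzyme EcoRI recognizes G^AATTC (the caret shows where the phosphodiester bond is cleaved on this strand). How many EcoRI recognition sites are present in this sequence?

GAATTC occurs starting at positions 1, 18, 57, 165.
EcoRI cuts at 4 sites.

4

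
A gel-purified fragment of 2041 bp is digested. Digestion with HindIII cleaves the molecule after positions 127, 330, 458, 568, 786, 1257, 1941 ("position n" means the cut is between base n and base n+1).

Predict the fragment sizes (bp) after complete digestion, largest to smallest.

684, 471, 218, 203, 128, 127, 110, 100 bp

Linear molecule, 7 cuts → 8 fragments:
  127 − 0 = 127 bp
  330 − 127 = 203 bp
  458 − 330 = 128 bp
  568 − 458 = 110 bp
  786 − 568 = 218 bp
  1257 − 786 = 471 bp
  1941 − 1257 = 684 bp
  2041 − 1941 = 100 bp
Sorted largest to smallest: 684, 471, 218, 203, 128, 127, 110, 100 bp.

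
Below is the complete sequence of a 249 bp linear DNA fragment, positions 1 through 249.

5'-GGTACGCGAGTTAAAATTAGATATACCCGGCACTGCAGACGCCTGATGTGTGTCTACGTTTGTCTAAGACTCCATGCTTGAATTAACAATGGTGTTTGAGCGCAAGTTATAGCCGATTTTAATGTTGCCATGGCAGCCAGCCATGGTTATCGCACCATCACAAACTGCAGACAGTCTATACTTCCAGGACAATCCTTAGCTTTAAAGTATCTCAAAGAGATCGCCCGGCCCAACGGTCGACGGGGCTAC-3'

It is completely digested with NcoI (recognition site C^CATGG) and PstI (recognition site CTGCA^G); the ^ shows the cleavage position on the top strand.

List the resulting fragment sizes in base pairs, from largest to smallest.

NcoI sites (CCATGG) start at positions 128, 141.
NcoI cuts after the first base of each site, so after positions 128, 141.
PstI sites (CTGCAG) start at positions 33, 165.
PstI cuts after base 5 of each site (before the last base), so after positions 37, 169.
Combined cut positions: 37, 128, 141, 169.
Linear molecule, 4 cuts → 5 fragments:
  1–37 → 37 bp
  38–128 → 91 bp
  129–141 → 13 bp
  142–169 → 28 bp
  170–249 → 80 bp
Sorted largest to smallest: 91, 80, 37, 28, 13 bp.

91, 80, 37, 28, 13 bp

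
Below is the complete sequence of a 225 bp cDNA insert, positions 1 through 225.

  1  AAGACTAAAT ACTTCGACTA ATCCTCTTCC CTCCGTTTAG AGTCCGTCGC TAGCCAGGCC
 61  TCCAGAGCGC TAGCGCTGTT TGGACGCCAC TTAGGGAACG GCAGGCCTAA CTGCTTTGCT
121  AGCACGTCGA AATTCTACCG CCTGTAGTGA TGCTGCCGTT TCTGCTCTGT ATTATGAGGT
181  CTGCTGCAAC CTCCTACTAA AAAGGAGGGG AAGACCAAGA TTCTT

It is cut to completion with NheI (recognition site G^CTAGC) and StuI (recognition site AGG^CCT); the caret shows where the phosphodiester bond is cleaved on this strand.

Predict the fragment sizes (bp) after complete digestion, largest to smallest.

107, 49, 36, 13, 11, 9 bp

NheI sites (GCTAGC) start at positions 49, 69, 118.
NheI cuts after the first base of each site, so after positions 49, 69, 118.
StuI sites (AGGCCT) start at positions 56, 103.
StuI cuts after base 3 of each site, so after positions 58, 105.
Combined cut positions: 49, 58, 69, 105, 118.
Linear molecule, 5 cuts → 6 fragments:
  1–49 → 49 bp
  50–58 → 9 bp
  59–69 → 11 bp
  70–105 → 36 bp
  106–118 → 13 bp
  119–225 → 107 bp
Sorted largest to smallest: 107, 49, 36, 13, 11, 9 bp.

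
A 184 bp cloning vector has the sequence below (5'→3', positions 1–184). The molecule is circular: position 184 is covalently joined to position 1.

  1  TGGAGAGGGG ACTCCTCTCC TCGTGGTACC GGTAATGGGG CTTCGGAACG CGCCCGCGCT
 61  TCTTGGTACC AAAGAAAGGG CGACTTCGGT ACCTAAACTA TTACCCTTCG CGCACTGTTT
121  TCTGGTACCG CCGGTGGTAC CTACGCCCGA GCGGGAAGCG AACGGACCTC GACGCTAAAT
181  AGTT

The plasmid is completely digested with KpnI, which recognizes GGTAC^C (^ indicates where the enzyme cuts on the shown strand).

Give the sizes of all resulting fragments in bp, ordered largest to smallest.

KpnI sites (GGTACC) start at positions 25, 65, 88, 124, 136.
KpnI cuts after base 5 of each site (before the last base), so after positions 29, 69, 92, 128, 140.
Circular molecule, 5 cuts → 5 fragments:
  30–69 → 40 bp
  70–92 → 23 bp
  93–128 → 36 bp
  129–140 → 12 bp
  141–184 then 1–29 → 44 + 29 = 73 bp
Sorted largest to smallest: 73, 40, 36, 23, 12 bp.

73, 40, 36, 23, 12 bp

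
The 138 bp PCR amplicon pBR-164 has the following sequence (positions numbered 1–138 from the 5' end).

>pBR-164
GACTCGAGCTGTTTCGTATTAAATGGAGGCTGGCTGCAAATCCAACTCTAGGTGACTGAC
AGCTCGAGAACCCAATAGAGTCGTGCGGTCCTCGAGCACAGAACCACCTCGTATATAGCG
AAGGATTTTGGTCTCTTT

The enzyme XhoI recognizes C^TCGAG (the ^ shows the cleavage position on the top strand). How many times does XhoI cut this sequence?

3

CTCGAG occurs starting at positions 3, 63, 91.
XhoI cuts at 3 sites.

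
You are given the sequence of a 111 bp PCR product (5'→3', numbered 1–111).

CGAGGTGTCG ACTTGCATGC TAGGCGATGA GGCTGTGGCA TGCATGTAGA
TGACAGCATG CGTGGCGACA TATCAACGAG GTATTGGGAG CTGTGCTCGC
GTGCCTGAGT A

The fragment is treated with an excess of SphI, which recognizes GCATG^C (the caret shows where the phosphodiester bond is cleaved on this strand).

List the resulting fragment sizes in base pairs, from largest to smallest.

SphI sites (GCATGC) start at positions 15, 38, 56.
SphI cuts after base 5 of each site (before the last base), so after positions 19, 42, 60.
Linear molecule, 3 cuts → 4 fragments:
  1–19 → 19 bp
  20–42 → 23 bp
  43–60 → 18 bp
  61–111 → 51 bp
Sorted largest to smallest: 51, 23, 19, 18 bp.

51, 23, 19, 18 bp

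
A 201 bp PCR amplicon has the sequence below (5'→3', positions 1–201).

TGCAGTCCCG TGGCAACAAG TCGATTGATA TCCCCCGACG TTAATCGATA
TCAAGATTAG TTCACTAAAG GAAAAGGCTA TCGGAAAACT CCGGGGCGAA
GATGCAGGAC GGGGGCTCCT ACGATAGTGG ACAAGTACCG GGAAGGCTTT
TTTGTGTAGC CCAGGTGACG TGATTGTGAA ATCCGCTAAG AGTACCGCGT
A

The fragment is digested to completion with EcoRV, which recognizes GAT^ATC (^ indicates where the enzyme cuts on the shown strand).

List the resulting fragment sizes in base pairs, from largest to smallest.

152, 29, 20 bp

EcoRV sites (GATATC) start at positions 27, 47.
EcoRV cuts after base 3 of each site, so after positions 29, 49.
Linear molecule, 2 cuts → 3 fragments:
  1–29 → 29 bp
  30–49 → 20 bp
  50–201 → 152 bp
Sorted largest to smallest: 152, 29, 20 bp.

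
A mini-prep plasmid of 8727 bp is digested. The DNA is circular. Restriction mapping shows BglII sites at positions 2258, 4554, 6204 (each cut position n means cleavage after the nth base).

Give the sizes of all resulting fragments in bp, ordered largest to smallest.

Circular molecule, 3 cuts → 3 fragments:
  4554 − 2258 = 2296 bp
  6204 − 4554 = 1650 bp
  wrap: 8727 − 6204 + 2258 = 4781 bp
Sorted largest to smallest: 4781, 2296, 1650 bp.

4781, 2296, 1650 bp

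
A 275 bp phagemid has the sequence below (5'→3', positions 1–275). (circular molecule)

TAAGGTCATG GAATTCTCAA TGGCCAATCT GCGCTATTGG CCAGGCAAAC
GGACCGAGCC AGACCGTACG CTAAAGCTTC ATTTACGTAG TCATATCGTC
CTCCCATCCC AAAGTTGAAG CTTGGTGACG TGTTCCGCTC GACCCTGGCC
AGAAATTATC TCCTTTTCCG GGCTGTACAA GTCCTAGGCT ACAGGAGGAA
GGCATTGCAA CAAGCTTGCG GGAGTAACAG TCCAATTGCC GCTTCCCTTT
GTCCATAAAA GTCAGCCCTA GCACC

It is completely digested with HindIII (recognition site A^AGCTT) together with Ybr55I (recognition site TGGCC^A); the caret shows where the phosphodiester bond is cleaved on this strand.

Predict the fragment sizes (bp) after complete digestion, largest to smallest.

88, 62, 44, 32, 32, 17 bp

HindIII sites (AAGCTT) start at positions 74, 118, 212.
HindIII cuts after the first base of each site, so after positions 74, 118, 212.
Ybr55I sites (TGGCCA) start at positions 21, 38, 146.
Ybr55I cuts after base 5 of each site (before the last base), so after positions 25, 42, 150.
Combined cut positions: 25, 42, 74, 118, 150, 212.
Circular molecule, 6 cuts → 6 fragments:
  26–42 → 17 bp
  43–74 → 32 bp
  75–118 → 44 bp
  119–150 → 32 bp
  151–212 → 62 bp
  213–275 then 1–25 → 63 + 25 = 88 bp
Sorted largest to smallest: 88, 62, 44, 32, 32, 17 bp.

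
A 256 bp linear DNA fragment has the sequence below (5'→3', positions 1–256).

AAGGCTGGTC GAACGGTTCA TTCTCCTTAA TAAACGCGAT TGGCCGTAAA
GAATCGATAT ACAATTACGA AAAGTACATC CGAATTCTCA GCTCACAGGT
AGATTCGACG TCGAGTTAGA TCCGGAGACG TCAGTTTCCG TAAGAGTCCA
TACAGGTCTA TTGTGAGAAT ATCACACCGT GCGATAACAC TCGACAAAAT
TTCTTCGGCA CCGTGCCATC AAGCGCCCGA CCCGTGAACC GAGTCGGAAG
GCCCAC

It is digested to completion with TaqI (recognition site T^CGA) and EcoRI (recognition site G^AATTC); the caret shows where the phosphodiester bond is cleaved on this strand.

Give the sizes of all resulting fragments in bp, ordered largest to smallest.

80, 65, 45, 28, 23, 9, 6 bp

TaqI sites (TCGA) start at positions 9, 54, 105, 111, 191.
TaqI cuts after the first base of each site, so after positions 9, 54, 105, 111, 191.
The EcoRI site (GAATTC) starts at position 82.
EcoRI cuts after the first base of each site, so after position 82.
Combined cut positions: 9, 54, 82, 105, 111, 191.
Linear molecule, 6 cuts → 7 fragments:
  1–9 → 9 bp
  10–54 → 45 bp
  55–82 → 28 bp
  83–105 → 23 bp
  106–111 → 6 bp
  112–191 → 80 bp
  192–256 → 65 bp
Sorted largest to smallest: 80, 65, 45, 28, 23, 9, 6 bp.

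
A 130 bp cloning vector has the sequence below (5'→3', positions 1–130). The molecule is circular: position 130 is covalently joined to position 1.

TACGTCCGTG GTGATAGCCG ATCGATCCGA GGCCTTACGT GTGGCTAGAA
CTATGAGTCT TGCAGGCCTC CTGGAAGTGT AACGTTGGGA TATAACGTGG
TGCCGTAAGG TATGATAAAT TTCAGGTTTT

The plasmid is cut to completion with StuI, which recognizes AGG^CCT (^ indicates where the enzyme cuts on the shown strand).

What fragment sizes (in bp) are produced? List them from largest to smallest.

96, 34 bp

StuI sites (AGGCCT) start at positions 30, 64.
StuI cuts after base 3 of each site, so after positions 32, 66.
Circular molecule, 2 cuts → 2 fragments:
  33–66 → 34 bp
  67–130 then 1–32 → 64 + 32 = 96 bp
Sorted largest to smallest: 96, 34 bp.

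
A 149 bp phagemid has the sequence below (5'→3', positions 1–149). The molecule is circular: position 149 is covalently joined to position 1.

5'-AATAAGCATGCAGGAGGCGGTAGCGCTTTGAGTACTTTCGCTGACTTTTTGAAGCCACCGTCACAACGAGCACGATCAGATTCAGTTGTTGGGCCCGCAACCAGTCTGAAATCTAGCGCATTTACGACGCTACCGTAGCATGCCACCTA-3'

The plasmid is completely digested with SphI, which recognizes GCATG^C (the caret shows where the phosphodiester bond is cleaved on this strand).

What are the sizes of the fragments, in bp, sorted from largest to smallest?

132, 17 bp

SphI sites (GCATGC) start at positions 6, 138.
SphI cuts after base 5 of each site (before the last base), so after positions 10, 142.
Circular molecule, 2 cuts → 2 fragments:
  11–142 → 132 bp
  143–149 then 1–10 → 7 + 10 = 17 bp
Sorted largest to smallest: 132, 17 bp.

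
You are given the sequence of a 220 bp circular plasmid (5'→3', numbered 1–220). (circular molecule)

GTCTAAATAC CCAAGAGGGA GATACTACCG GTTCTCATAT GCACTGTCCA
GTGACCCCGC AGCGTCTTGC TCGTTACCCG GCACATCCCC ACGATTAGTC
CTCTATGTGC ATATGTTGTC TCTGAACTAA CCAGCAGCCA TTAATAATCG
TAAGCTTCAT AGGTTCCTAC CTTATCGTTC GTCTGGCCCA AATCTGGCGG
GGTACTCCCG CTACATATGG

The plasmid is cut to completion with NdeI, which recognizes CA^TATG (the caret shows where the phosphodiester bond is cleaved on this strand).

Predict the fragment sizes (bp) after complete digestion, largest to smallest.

104, 74, 42 bp

NdeI sites (CATATG) start at positions 36, 110, 214.
NdeI cuts after base 2 of each site, so after positions 37, 111, 215.
Circular molecule, 3 cuts → 3 fragments:
  38–111 → 74 bp
  112–215 → 104 bp
  216–220 then 1–37 → 5 + 37 = 42 bp
Sorted largest to smallest: 104, 74, 42 bp.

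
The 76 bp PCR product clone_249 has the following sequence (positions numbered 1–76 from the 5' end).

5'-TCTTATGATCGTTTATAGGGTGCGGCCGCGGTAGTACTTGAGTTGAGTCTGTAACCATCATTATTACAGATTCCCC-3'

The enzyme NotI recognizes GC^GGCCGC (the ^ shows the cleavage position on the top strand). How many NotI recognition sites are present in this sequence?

GCGGCCGC occurs starting at position 22.
NotI cuts at 1 site.

1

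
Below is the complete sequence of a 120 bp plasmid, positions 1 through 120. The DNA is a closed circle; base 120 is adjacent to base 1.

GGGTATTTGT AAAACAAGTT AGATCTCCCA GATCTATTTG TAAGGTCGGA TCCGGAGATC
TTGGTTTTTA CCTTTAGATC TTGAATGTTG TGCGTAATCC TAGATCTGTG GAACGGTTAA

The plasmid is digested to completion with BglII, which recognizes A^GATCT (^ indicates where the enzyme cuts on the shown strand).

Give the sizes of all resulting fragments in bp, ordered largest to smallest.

39, 26, 26, 20, 9 bp

BglII sites (AGATCT) start at positions 21, 30, 56, 76, 102.
BglII cuts after the first base of each site, so after positions 21, 30, 56, 76, 102.
Circular molecule, 5 cuts → 5 fragments:
  22–30 → 9 bp
  31–56 → 26 bp
  57–76 → 20 bp
  77–102 → 26 bp
  103–120 then 1–21 → 18 + 21 = 39 bp
Sorted largest to smallest: 39, 26, 26, 20, 9 bp.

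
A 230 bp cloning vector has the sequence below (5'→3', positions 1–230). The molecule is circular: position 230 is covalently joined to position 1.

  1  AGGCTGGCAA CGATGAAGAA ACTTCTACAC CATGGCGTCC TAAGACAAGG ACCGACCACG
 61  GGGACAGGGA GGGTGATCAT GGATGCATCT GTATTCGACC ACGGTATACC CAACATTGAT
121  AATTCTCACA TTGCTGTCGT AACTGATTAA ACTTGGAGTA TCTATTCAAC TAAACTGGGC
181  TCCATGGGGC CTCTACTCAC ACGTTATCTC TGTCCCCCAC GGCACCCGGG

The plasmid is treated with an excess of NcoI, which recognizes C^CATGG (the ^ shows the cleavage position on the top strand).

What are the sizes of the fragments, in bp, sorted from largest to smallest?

NcoI sites (CCATGG) start at positions 30, 182.
NcoI cuts after the first base of each site, so after positions 30, 182.
Circular molecule, 2 cuts → 2 fragments:
  31–182 → 152 bp
  183–230 then 1–30 → 48 + 30 = 78 bp
Sorted largest to smallest: 152, 78 bp.

152, 78 bp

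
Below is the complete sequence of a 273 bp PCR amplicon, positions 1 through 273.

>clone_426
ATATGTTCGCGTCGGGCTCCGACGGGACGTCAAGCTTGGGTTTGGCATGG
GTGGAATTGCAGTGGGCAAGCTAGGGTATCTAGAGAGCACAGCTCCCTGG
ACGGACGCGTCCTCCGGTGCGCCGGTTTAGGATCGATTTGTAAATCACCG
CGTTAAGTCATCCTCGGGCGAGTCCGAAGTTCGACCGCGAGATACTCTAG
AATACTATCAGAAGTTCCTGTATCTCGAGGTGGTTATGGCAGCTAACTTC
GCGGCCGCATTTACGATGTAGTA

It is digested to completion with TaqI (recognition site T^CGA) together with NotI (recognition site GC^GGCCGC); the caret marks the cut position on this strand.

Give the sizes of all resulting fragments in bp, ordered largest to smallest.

TaqI sites (TCGA) start at positions 133, 181, 225.
TaqI cuts after the first base of each site, so after positions 133, 181, 225.
The NotI site (GCGGCCGC) starts at position 251.
NotI cuts after base 2 of each site, so after position 252.
Combined cut positions: 133, 181, 225, 252.
Linear molecule, 4 cuts → 5 fragments:
  1–133 → 133 bp
  134–181 → 48 bp
  182–225 → 44 bp
  226–252 → 27 bp
  253–273 → 21 bp
Sorted largest to smallest: 133, 48, 44, 27, 21 bp.

133, 48, 44, 27, 21 bp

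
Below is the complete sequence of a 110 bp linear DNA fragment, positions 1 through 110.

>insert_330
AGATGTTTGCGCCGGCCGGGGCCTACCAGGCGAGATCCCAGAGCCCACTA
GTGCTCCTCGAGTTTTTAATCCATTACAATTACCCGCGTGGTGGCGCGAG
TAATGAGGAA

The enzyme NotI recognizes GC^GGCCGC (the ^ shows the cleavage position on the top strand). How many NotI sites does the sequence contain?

No occurrence of GCGGCCGC is present in the sequence.
NotI does not cut: 0 sites.

0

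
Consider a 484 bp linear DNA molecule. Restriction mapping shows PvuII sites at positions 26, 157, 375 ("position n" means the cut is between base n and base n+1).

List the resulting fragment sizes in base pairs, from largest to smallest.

218, 131, 109, 26 bp

Linear molecule, 3 cuts → 4 fragments:
  26 − 0 = 26 bp
  157 − 26 = 131 bp
  375 − 157 = 218 bp
  484 − 375 = 109 bp
Sorted largest to smallest: 218, 131, 109, 26 bp.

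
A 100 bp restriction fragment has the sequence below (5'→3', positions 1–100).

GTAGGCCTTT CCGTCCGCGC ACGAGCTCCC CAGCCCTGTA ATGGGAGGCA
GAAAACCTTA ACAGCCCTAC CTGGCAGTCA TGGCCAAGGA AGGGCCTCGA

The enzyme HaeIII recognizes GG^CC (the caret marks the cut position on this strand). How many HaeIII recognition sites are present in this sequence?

3

GGCC occurs starting at positions 4, 82, 93.
HaeIII cuts at 3 sites.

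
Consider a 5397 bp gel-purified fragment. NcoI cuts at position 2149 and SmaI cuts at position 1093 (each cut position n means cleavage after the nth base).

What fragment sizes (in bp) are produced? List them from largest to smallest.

Combined cut positions (sorted): 1093, 2149.
Linear molecule, 2 cuts → 3 fragments:
  1093 − 0 = 1093 bp
  2149 − 1093 = 1056 bp
  5397 − 2149 = 3248 bp
Sorted largest to smallest: 3248, 1093, 1056 bp.

3248, 1093, 1056 bp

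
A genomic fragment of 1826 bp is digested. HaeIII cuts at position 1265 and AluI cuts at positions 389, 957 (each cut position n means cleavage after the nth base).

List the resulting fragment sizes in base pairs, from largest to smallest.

Combined cut positions (sorted): 389, 957, 1265.
Linear molecule, 3 cuts → 4 fragments:
  389 − 0 = 389 bp
  957 − 389 = 568 bp
  1265 − 957 = 308 bp
  1826 − 1265 = 561 bp
Sorted largest to smallest: 568, 561, 389, 308 bp.

568, 561, 389, 308 bp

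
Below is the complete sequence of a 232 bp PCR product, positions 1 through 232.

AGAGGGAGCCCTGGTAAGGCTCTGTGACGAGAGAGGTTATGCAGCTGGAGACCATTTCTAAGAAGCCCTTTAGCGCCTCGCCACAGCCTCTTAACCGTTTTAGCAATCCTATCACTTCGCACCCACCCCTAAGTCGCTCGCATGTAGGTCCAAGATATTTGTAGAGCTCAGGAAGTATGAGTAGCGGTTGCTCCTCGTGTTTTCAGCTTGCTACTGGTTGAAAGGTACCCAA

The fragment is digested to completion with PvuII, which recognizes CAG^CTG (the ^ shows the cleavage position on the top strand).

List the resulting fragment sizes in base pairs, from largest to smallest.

188, 44 bp

The PvuII site (CAGCTG) starts at position 42.
PvuII cuts after base 3 of each site, so after position 44.
Linear molecule, 1 cut → 2 fragments:
  1–44 → 44 bp
  45–232 → 188 bp
Sorted largest to smallest: 188, 44 bp.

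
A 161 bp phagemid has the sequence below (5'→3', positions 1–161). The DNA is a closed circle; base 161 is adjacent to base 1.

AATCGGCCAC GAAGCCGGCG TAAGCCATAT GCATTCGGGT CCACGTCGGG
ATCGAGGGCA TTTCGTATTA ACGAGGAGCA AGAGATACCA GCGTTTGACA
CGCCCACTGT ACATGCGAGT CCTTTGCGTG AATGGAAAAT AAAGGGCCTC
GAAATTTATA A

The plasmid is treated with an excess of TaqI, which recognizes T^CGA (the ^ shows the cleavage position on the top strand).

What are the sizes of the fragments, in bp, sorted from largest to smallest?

TaqI sites (TCGA) start at positions 52, 149.
TaqI cuts after the first base of each site, so after positions 52, 149.
Circular molecule, 2 cuts → 2 fragments:
  53–149 → 97 bp
  150–161 then 1–52 → 12 + 52 = 64 bp
Sorted largest to smallest: 97, 64 bp.

97, 64 bp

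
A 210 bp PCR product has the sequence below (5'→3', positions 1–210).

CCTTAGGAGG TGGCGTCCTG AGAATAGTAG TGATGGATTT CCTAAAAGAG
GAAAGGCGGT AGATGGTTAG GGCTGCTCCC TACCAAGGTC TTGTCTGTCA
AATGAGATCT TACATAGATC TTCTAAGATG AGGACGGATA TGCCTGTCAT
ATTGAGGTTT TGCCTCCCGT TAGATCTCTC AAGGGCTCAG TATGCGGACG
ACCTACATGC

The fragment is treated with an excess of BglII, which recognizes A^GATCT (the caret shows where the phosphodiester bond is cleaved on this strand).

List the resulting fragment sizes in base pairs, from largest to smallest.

BglII sites (AGATCT) start at positions 105, 116, 172.
BglII cuts after the first base of each site, so after positions 105, 116, 172.
Linear molecule, 3 cuts → 4 fragments:
  1–105 → 105 bp
  106–116 → 11 bp
  117–172 → 56 bp
  173–210 → 38 bp
Sorted largest to smallest: 105, 56, 38, 11 bp.

105, 56, 38, 11 bp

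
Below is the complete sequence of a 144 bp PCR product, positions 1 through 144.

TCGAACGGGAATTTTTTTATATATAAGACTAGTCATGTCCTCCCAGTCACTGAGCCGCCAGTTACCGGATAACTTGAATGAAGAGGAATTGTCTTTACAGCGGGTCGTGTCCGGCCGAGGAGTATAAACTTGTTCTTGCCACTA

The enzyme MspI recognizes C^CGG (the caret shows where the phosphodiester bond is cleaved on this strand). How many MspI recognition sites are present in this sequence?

CCGG occurs starting at positions 65, 111.
MspI cuts at 2 sites.

2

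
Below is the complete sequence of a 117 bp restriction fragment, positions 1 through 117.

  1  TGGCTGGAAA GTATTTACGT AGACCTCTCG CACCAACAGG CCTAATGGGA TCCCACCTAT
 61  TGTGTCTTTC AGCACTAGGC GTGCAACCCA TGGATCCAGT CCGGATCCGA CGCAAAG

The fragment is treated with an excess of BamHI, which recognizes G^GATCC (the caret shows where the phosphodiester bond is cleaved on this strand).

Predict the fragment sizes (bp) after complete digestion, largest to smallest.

BamHI sites (GGATCC) start at positions 48, 92, 103.
BamHI cuts after the first base of each site, so after positions 48, 92, 103.
Linear molecule, 3 cuts → 4 fragments:
  1–48 → 48 bp
  49–92 → 44 bp
  93–103 → 11 bp
  104–117 → 14 bp
Sorted largest to smallest: 48, 44, 14, 11 bp.

48, 44, 14, 11 bp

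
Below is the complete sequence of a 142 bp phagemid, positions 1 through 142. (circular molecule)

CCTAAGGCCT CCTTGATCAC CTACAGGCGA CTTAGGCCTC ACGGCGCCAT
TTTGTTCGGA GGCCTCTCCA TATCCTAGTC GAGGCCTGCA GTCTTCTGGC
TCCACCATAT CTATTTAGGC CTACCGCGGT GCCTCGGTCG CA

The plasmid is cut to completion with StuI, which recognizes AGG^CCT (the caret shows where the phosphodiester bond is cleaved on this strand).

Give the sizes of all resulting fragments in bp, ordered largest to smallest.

35, 30, 29, 26, 22 bp

StuI sites (AGGCCT) start at positions 5, 34, 60, 82, 117.
StuI cuts after base 3 of each site, so after positions 7, 36, 62, 84, 119.
Circular molecule, 5 cuts → 5 fragments:
  8–36 → 29 bp
  37–62 → 26 bp
  63–84 → 22 bp
  85–119 → 35 bp
  120–142 then 1–7 → 23 + 7 = 30 bp
Sorted largest to smallest: 35, 30, 29, 26, 22 bp.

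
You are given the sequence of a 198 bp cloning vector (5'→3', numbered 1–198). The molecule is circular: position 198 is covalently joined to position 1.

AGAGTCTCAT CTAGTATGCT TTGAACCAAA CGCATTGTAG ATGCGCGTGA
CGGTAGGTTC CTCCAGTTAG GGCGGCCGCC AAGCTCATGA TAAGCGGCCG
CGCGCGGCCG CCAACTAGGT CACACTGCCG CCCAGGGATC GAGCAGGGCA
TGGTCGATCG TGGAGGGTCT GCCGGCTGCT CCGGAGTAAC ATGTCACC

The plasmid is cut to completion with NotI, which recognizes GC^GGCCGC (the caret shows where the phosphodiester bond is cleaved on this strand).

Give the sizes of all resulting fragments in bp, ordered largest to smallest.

166, 22, 10 bp

NotI sites (GCGGCCGC) start at positions 72, 94, 104.
NotI cuts after base 2 of each site, so after positions 73, 95, 105.
Circular molecule, 3 cuts → 3 fragments:
  74–95 → 22 bp
  96–105 → 10 bp
  106–198 then 1–73 → 93 + 73 = 166 bp
Sorted largest to smallest: 166, 22, 10 bp.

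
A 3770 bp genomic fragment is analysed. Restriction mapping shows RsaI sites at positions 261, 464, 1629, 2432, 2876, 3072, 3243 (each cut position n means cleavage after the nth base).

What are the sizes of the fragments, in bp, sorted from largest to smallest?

1165, 803, 527, 444, 261, 203, 196, 171 bp

Linear molecule, 7 cuts → 8 fragments:
  261 − 0 = 261 bp
  464 − 261 = 203 bp
  1629 − 464 = 1165 bp
  2432 − 1629 = 803 bp
  2876 − 2432 = 444 bp
  3072 − 2876 = 196 bp
  3243 − 3072 = 171 bp
  3770 − 3243 = 527 bp
Sorted largest to smallest: 1165, 803, 527, 444, 261, 203, 196, 171 bp.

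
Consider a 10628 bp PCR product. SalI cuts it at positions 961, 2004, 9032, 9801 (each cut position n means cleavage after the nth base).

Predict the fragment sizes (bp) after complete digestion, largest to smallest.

7028, 1043, 961, 827, 769 bp

Linear molecule, 4 cuts → 5 fragments:
  961 − 0 = 961 bp
  2004 − 961 = 1043 bp
  9032 − 2004 = 7028 bp
  9801 − 9032 = 769 bp
  10628 − 9801 = 827 bp
Sorted largest to smallest: 7028, 1043, 961, 827, 769 bp.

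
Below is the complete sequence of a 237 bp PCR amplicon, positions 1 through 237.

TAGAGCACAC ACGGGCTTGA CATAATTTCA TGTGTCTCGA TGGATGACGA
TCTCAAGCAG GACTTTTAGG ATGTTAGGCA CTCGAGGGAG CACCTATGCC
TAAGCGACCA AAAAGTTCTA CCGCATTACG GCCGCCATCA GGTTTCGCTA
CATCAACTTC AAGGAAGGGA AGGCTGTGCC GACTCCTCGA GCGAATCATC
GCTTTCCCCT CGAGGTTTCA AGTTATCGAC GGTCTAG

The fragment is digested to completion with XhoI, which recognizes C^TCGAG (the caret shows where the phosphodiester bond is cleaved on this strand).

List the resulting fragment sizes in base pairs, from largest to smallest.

105, 81, 28, 23 bp

XhoI sites (CTCGAG) start at positions 81, 186, 209.
XhoI cuts after the first base of each site, so after positions 81, 186, 209.
Linear molecule, 3 cuts → 4 fragments:
  1–81 → 81 bp
  82–186 → 105 bp
  187–209 → 23 bp
  210–237 → 28 bp
Sorted largest to smallest: 105, 81, 28, 23 bp.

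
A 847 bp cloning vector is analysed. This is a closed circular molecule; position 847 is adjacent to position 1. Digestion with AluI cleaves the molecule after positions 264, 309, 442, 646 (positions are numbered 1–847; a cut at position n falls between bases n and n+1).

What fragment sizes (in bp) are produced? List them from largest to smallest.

465, 204, 133, 45 bp

Circular molecule, 4 cuts → 4 fragments:
  309 − 264 = 45 bp
  442 − 309 = 133 bp
  646 − 442 = 204 bp
  wrap: 847 − 646 + 264 = 465 bp
Sorted largest to smallest: 465, 204, 133, 45 bp.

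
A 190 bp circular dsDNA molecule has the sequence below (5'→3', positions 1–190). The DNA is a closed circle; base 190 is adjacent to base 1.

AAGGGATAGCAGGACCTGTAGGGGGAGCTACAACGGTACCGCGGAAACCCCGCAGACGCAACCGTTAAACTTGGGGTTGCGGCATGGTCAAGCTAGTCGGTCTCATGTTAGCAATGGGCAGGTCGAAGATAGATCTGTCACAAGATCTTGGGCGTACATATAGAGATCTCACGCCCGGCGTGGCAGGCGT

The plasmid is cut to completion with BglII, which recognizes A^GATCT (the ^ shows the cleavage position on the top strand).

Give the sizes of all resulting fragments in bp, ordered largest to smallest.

BglII sites (AGATCT) start at positions 131, 143, 164.
BglII cuts after the first base of each site, so after positions 131, 143, 164.
Circular molecule, 3 cuts → 3 fragments:
  132–143 → 12 bp
  144–164 → 21 bp
  165–190 then 1–131 → 26 + 131 = 157 bp
Sorted largest to smallest: 157, 21, 12 bp.

157, 21, 12 bp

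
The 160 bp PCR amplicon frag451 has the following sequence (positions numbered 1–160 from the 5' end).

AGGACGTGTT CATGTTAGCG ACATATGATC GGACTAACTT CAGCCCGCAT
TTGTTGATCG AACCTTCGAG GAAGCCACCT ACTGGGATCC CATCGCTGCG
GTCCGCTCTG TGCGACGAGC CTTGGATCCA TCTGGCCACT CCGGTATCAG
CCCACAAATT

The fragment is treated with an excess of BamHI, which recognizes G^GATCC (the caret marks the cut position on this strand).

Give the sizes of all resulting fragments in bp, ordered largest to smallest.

BamHI sites (GGATCC) start at positions 85, 124.
BamHI cuts after the first base of each site, so after positions 85, 124.
Linear molecule, 2 cuts → 3 fragments:
  1–85 → 85 bp
  86–124 → 39 bp
  125–160 → 36 bp
Sorted largest to smallest: 85, 39, 36 bp.

85, 39, 36 bp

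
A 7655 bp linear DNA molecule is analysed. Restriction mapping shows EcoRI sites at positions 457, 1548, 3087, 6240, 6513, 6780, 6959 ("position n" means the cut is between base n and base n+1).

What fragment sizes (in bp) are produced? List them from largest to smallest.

3153, 1539, 1091, 696, 457, 273, 267, 179 bp

Linear molecule, 7 cuts → 8 fragments:
  457 − 0 = 457 bp
  1548 − 457 = 1091 bp
  3087 − 1548 = 1539 bp
  6240 − 3087 = 3153 bp
  6513 − 6240 = 273 bp
  6780 − 6513 = 267 bp
  6959 − 6780 = 179 bp
  7655 − 6959 = 696 bp
Sorted largest to smallest: 3153, 1539, 1091, 696, 457, 273, 267, 179 bp.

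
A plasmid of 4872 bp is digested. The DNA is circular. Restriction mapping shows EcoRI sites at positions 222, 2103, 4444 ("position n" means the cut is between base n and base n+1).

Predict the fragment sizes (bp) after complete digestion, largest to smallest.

Circular molecule, 3 cuts → 3 fragments:
  2103 − 222 = 1881 bp
  4444 − 2103 = 2341 bp
  wrap: 4872 − 4444 + 222 = 650 bp
Sorted largest to smallest: 2341, 1881, 650 bp.

2341, 1881, 650 bp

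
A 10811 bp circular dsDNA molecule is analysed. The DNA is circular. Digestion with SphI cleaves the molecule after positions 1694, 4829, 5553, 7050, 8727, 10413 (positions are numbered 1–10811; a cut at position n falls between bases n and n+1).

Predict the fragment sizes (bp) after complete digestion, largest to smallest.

Circular molecule, 6 cuts → 6 fragments:
  4829 − 1694 = 3135 bp
  5553 − 4829 = 724 bp
  7050 − 5553 = 1497 bp
  8727 − 7050 = 1677 bp
  10413 − 8727 = 1686 bp
  wrap: 10811 − 10413 + 1694 = 2092 bp
Sorted largest to smallest: 3135, 2092, 1686, 1677, 1497, 724 bp.

3135, 2092, 1686, 1677, 1497, 724 bp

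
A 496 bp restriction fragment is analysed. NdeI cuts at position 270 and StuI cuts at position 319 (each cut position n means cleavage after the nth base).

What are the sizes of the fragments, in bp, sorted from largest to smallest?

270, 177, 49 bp

Combined cut positions (sorted): 270, 319.
Linear molecule, 2 cuts → 3 fragments:
  270 − 0 = 270 bp
  319 − 270 = 49 bp
  496 − 319 = 177 bp
Sorted largest to smallest: 270, 177, 49 bp.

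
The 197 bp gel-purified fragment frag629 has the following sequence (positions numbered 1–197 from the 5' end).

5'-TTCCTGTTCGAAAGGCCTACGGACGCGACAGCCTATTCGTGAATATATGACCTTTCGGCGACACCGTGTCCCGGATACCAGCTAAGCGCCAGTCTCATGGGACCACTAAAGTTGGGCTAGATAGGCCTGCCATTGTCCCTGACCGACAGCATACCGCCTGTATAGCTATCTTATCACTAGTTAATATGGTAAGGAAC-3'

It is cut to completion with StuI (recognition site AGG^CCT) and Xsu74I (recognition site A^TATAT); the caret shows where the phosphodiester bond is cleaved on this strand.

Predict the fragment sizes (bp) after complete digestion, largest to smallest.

82, 72, 28, 15 bp

StuI sites (AGGCCT) start at positions 13, 123.
StuI cuts after base 3 of each site, so after positions 15, 125.
The Xsu74I site (ATATAT) starts at position 43.
Xsu74I cuts after the first base of each site, so after position 43.
Combined cut positions: 15, 43, 125.
Linear molecule, 3 cuts → 4 fragments:
  1–15 → 15 bp
  16–43 → 28 bp
  44–125 → 82 bp
  126–197 → 72 bp
Sorted largest to smallest: 82, 72, 28, 15 bp.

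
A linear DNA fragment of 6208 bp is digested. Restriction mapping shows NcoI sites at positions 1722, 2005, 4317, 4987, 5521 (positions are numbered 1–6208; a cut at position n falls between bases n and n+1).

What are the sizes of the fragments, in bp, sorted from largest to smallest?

2312, 1722, 687, 670, 534, 283 bp

Linear molecule, 5 cuts → 6 fragments:
  1722 − 0 = 1722 bp
  2005 − 1722 = 283 bp
  4317 − 2005 = 2312 bp
  4987 − 4317 = 670 bp
  5521 − 4987 = 534 bp
  6208 − 5521 = 687 bp
Sorted largest to smallest: 2312, 1722, 687, 670, 534, 283 bp.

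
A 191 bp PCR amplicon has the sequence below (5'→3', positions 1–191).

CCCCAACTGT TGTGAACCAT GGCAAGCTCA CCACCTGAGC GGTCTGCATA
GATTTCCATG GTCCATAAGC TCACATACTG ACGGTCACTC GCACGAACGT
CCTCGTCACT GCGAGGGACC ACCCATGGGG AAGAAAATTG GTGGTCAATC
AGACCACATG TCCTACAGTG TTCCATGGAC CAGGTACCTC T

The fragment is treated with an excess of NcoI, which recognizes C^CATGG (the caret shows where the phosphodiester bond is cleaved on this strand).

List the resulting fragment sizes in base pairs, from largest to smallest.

67, 50, 39, 18, 17 bp

NcoI sites (CCATGG) start at positions 17, 56, 123, 173.
NcoI cuts after the first base of each site, so after positions 17, 56, 123, 173.
Linear molecule, 4 cuts → 5 fragments:
  1–17 → 17 bp
  18–56 → 39 bp
  57–123 → 67 bp
  124–173 → 50 bp
  174–191 → 18 bp
Sorted largest to smallest: 67, 50, 39, 18, 17 bp.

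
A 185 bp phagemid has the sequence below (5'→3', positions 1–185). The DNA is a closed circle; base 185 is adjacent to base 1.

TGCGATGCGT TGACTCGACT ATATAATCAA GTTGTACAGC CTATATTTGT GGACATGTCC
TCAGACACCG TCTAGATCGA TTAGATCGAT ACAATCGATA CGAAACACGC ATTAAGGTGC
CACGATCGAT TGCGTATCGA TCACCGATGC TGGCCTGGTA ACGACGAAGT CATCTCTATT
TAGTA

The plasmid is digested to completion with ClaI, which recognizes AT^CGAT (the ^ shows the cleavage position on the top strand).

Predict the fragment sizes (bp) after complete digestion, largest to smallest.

125, 31, 11, 9, 9 bp

ClaI sites (ATCGAT) start at positions 76, 85, 94, 125, 136.
ClaI cuts after base 2 of each site, so after positions 77, 86, 95, 126, 137.
Circular molecule, 5 cuts → 5 fragments:
  78–86 → 9 bp
  87–95 → 9 bp
  96–126 → 31 bp
  127–137 → 11 bp
  138–185 then 1–77 → 48 + 77 = 125 bp
Sorted largest to smallest: 125, 31, 11, 9, 9 bp.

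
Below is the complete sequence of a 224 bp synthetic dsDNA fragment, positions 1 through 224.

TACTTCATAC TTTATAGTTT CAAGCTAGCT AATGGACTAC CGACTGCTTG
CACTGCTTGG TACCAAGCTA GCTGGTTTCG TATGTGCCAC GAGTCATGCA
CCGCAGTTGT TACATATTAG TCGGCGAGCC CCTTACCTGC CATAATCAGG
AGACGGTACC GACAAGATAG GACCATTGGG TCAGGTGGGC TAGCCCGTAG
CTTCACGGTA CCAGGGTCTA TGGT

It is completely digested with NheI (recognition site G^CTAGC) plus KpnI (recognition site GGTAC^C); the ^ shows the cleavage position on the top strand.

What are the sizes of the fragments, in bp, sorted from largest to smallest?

NheI sites (GCTAGC) start at positions 24, 67, 189.
NheI cuts after the first base of each site, so after positions 24, 67, 189.
KpnI sites (GGTACC) start at positions 59, 155, 207.
KpnI cuts after base 5 of each site (before the last base), so after positions 63, 159, 211.
Combined cut positions: 24, 63, 67, 159, 189, 211.
Linear molecule, 6 cuts → 7 fragments:
  1–24 → 24 bp
  25–63 → 39 bp
  64–67 → 4 bp
  68–159 → 92 bp
  160–189 → 30 bp
  190–211 → 22 bp
  212–224 → 13 bp
Sorted largest to smallest: 92, 39, 30, 24, 22, 13, 4 bp.

92, 39, 30, 24, 22, 13, 4 bp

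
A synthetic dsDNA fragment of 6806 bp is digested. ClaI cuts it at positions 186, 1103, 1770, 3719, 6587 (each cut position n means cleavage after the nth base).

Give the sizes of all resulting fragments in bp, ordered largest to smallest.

Linear molecule, 5 cuts → 6 fragments:
  186 − 0 = 186 bp
  1103 − 186 = 917 bp
  1770 − 1103 = 667 bp
  3719 − 1770 = 1949 bp
  6587 − 3719 = 2868 bp
  6806 − 6587 = 219 bp
Sorted largest to smallest: 2868, 1949, 917, 667, 219, 186 bp.

2868, 1949, 917, 667, 219, 186 bp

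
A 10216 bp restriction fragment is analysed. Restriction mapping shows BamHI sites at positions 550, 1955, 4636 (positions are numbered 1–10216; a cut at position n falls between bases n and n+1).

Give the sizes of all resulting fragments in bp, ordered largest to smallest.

Linear molecule, 3 cuts → 4 fragments:
  550 − 0 = 550 bp
  1955 − 550 = 1405 bp
  4636 − 1955 = 2681 bp
  10216 − 4636 = 5580 bp
Sorted largest to smallest: 5580, 2681, 1405, 550 bp.

5580, 2681, 1405, 550 bp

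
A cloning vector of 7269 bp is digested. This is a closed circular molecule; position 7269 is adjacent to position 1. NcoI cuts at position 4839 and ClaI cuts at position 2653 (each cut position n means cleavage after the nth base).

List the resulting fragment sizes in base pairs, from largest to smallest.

Combined cut positions (sorted): 2653, 4839.
Circular molecule, 2 cuts → 2 fragments:
  4839 − 2653 = 2186 bp
  wrap: 7269 − 4839 + 2653 = 5083 bp
Sorted largest to smallest: 5083, 2186 bp.

5083, 2186 bp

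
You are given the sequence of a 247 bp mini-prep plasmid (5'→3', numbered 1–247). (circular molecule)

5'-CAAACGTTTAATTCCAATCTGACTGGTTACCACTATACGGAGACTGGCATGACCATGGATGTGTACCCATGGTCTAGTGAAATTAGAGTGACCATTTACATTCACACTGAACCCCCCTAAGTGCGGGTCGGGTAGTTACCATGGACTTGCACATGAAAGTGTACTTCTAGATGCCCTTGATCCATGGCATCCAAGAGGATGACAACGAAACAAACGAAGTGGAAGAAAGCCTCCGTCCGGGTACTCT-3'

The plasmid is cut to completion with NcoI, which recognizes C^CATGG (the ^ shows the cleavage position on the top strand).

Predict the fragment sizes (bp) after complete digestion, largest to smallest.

NcoI sites (CCATGG) start at positions 53, 67, 139, 182.
NcoI cuts after the first base of each site, so after positions 53, 67, 139, 182.
Circular molecule, 4 cuts → 4 fragments:
  54–67 → 14 bp
  68–139 → 72 bp
  140–182 → 43 bp
  183–247 then 1–53 → 65 + 53 = 118 bp
Sorted largest to smallest: 118, 72, 43, 14 bp.

118, 72, 43, 14 bp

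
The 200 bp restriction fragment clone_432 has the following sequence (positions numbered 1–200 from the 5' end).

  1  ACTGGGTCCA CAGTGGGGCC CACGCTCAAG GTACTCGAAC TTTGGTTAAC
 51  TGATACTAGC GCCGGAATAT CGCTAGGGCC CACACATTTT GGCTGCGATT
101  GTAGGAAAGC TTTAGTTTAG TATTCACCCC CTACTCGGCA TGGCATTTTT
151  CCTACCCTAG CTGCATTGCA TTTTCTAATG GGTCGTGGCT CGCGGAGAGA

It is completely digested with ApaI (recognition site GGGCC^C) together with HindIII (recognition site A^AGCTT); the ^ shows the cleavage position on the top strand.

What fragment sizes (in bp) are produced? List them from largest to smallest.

93, 60, 27, 20 bp

ApaI sites (GGGCCC) start at positions 16, 76.
ApaI cuts after base 5 of each site (before the last base), so after positions 20, 80.
The HindIII site (AAGCTT) starts at position 107.
HindIII cuts after the first base of each site, so after position 107.
Combined cut positions: 20, 80, 107.
Linear molecule, 3 cuts → 4 fragments:
  1–20 → 20 bp
  21–80 → 60 bp
  81–107 → 27 bp
  108–200 → 93 bp
Sorted largest to smallest: 93, 60, 27, 20 bp.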